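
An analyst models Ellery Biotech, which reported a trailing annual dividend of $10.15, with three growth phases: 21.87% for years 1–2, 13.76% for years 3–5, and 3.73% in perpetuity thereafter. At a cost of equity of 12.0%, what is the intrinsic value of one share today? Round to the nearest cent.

$218.22

Three-stage DDM. Project D₁…D_5; terminal Gordon value at t=5 with g = 0.0373; discount at r = 0.12.
D_1 = 12.3698
D_2 = 15.0751
D_3 = 17.1494
D_4 = 19.5092
D_5 = 22.1936
TV_5 = 23.0215/(0.12−0.0373) = 278.3731
P₀ = Σ Dₜ/(1+r)ᵗ + TV_5/(1+r)^5 = 218.2169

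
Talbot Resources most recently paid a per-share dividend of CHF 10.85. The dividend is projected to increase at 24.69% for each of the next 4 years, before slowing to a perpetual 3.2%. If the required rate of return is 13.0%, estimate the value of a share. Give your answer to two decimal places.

Two-stage DDM. Project D₁…D_4 at 0.2469, terminal growth 0.032, discount at r = 0.13.
D_1 = 13.5289
D_2 = 16.8691
D_3 = 21.0341
D_4 = 26.2275
Terminal value at t=4: TV = D_5/(r−g) = 27.0667/(0.13−0.032) = 276.1912
P₀ = 13.5289/(1+0.13)^1 + 16.8691/(1+0.13)^2 + 21.0341/(1+0.13)^3 + 26.2275/(1+0.13)^4 + 276.1912/(1+0.13)^4 = 225.2402

CHF 225.24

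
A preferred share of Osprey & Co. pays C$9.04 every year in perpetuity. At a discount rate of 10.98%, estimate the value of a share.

C$82.33

Zero-growth DDM (perpetuity): P₀ = D/r = 9.04 / 0.1098 = 82.3315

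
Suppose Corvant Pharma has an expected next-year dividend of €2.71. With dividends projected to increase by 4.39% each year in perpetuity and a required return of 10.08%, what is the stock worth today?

€47.63

Gordon growth model: P₀ = D₁/(r − g), with D₁ = 2.71 given directly.
P₀ = 2.7100 / (0.1008 − 0.0439) = 2.7100 / 0.0569 = 47.6274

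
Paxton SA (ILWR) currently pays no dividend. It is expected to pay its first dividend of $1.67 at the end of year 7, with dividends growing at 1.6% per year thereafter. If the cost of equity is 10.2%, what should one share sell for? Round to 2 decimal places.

Deferred-dividend DDM. At t=6 the remaining stream is a growing perpetuity with first payment D_7 = 1.67.
V_6 = D_7/(r−g) = 1.67/(0.102−0.016) = 19.4186
P₀ = V_6/(1+r)^6 = 19.4186/(1+0.102)^6 = 10.8425

$10.84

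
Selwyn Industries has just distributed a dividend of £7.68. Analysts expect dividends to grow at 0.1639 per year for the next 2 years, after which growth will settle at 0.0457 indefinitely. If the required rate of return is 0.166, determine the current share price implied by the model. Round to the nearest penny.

£81.84

Two-stage DDM. Project D₁…D_2 at 0.1639, terminal growth 0.0457, discount at r = 0.166.
D_1 = 8.9388
D_2 = 10.4038
Terminal value at t=2: TV = D_3/(r−g) = 10.8793/(0.166−0.0457) = 90.4345
P₀ = 8.9388/(1+0.166)^1 + 10.4038/(1+0.166)^2 + 90.4345/(1+0.166)^2 = 81.8362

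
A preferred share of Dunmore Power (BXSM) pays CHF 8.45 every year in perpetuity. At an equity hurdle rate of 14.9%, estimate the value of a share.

CHF 56.71

Zero-growth DDM (perpetuity): P₀ = D/r = 8.45 / 0.149 = 56.7114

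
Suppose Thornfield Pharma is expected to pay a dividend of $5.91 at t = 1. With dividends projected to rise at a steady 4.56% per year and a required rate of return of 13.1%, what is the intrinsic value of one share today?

Gordon growth model: P₀ = D₁/(r − g), with D₁ = 5.91 given directly.
P₀ = 5.9100 / (0.131 − 0.0456) = 5.9100 / 0.0854 = 69.2037

$69.20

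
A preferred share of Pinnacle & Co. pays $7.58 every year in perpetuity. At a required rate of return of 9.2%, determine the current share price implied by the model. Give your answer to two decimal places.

$82.39

Zero-growth DDM (perpetuity): P₀ = D/r = 7.58 / 0.092 = 82.3913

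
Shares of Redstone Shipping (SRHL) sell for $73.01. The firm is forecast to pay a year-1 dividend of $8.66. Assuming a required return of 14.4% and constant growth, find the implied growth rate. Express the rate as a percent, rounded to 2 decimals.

From P₀ = D₁/(r − g), the implied growth is g = r − D₁/P₀.
g = 0.144 − 8.66/73.01 = 0.144 − 0.11861 = 0.02539

2.54%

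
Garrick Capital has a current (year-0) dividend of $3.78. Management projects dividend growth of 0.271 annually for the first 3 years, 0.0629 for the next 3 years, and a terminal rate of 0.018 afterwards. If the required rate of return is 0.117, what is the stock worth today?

Three-stage DDM. Project D₁…D_6; terminal Gordon value at t=6 with g = 0.018; discount at r = 0.117.
D_1 = 4.8044
D_2 = 6.1064
D_3 = 7.7612
D_4 = 8.2494
D_5 = 8.7683
D_6 = 9.3198
TV_6 = 9.4875/(0.117−0.018) = 95.8337
P₀ = Σ Dₜ/(1+r)ᵗ + TV_6/(1+r)^6 = 79.2442

$79.24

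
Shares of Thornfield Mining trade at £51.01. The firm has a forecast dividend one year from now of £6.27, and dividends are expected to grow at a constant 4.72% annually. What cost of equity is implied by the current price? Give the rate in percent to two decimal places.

Rearranging the constant-growth DDM: r = D₁/P₀ + g.
r = 6.2700 / 51.01 + 0.0472 = 0.12292 + 0.0472 = 0.17012

17.01%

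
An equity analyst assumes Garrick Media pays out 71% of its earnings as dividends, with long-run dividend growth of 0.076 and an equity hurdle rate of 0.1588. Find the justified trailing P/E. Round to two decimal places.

9.23

Justified trailing P/E = b(1+g)/(r−g) = 0.71×(1+0.076)/(0.1588−0.076) = 9.2266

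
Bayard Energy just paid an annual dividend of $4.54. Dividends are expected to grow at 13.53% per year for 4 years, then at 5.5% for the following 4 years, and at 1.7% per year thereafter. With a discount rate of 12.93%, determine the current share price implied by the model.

$66.08

Three-stage DDM. Project D₁…D_8; terminal Gordon value at t=8 with g = 0.017; discount at r = 0.1293.
D_1 = 5.1543
D_2 = 5.8516
D_3 = 6.6434
D_4 = 7.5422
D_5 = 7.9570
D_6 = 8.3947
D_7 = 8.8564
D_8 = 9.3435
TV_8 = 9.5023/(0.1293−0.017) = 84.6154
P₀ = Σ Dₜ/(1+r)ᵗ + TV_8/(1+r)^8 = 66.0818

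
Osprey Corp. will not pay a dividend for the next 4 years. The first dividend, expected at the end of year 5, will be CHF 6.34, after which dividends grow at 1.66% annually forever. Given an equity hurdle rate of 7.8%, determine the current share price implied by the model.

Deferred-dividend DDM. At t=4 the remaining stream is a growing perpetuity with first payment D_5 = 6.34.
V_4 = D_5/(r−g) = 6.34/(0.078−0.0166) = 103.2573
P₀ = V_4/(1+r)^4 = 103.2573/(1+0.078)^4 = 76.4620

CHF 76.46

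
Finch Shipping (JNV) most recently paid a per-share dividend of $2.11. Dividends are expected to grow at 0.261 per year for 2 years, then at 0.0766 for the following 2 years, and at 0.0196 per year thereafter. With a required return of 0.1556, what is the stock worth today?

$25.68

Three-stage DDM. Project D₁…D_4; terminal Gordon value at t=4 with g = 0.0196; discount at r = 0.1556.
D_1 = 2.6607
D_2 = 3.3552
D_3 = 3.6122
D_4 = 3.8889
TV_4 = 3.9651/(0.1556−0.0196) = 29.1549
P₀ = Σ Dₜ/(1+r)ᵗ + TV_4/(1+r)^4 = 25.6849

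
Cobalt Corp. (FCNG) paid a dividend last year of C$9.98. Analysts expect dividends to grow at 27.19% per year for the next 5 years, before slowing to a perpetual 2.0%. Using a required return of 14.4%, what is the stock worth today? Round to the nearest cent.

Two-stage DDM. Project D₁…D_5 at 0.2719, terminal growth 0.02, discount at r = 0.144.
D_1 = 12.6936
D_2 = 16.1449
D_3 = 20.5348
D_4 = 26.1181
D_5 = 33.2197
Terminal value at t=5: TV = D_6/(r−g) = 33.8841/(0.144−0.02) = 273.2586
P₀ = 12.6936/(1+0.144)^1 + 16.1449/(1+0.144)^2 + 20.5348/(1+0.144)^3 + 26.1181/(1+0.144)^4 + 33.2197/(1+0.144)^5 + 273.2586/(1+0.144)^5 = 208.8083

C$208.81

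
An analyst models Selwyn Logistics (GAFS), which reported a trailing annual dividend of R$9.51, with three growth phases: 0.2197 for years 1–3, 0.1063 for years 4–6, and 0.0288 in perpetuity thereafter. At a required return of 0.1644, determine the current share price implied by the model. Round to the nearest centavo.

Three-stage DDM. Project D₁…D_6; terminal Gordon value at t=6 with g = 0.0288; discount at r = 0.1644.
D_1 = 11.5993
D_2 = 14.1477
D_3 = 17.2560
D_4 = 19.0903
D_5 = 21.1196
D_6 = 23.3646
TV_6 = 24.0375/(0.1644−0.0288) = 177.2677
P₀ = Σ Dₜ/(1+r)ᵗ + TV_6/(1+r)^6 = 132.0769

R$132.08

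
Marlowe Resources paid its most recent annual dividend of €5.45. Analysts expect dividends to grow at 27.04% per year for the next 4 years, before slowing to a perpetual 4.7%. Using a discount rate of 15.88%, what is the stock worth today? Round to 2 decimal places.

Two-stage DDM. Project D₁…D_4 at 0.2704, terminal growth 0.047, discount at r = 0.1588.
D_1 = 6.9237
D_2 = 8.7958
D_3 = 11.1742
D_4 = 14.1958
Terminal value at t=4: TV = D_5/(r−g) = 14.8630/(0.1588−0.047) = 132.9423
P₀ = 6.9237/(1+0.1588)^1 + 8.7958/(1+0.1588)^2 + 11.1742/(1+0.1588)^3 + 14.1958/(1+0.1588)^4 + 132.9423/(1+0.1588)^4 = 101.3065

€101.31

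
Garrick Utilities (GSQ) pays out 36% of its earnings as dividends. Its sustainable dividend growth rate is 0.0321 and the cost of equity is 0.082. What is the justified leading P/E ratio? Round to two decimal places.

7.21

Justified leading P/E = b/(r−g) = 0.36/(0.082−0.0321) = 7.2144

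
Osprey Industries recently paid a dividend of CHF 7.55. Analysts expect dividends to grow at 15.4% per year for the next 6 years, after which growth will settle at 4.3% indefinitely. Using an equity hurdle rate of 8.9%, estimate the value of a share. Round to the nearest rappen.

CHF 298.17

Two-stage DDM. Project D₁…D_6 at 0.154, terminal growth 0.043, discount at r = 0.089.
D_1 = 8.7127
D_2 = 10.0545
D_3 = 11.6028
D_4 = 13.3897
D_5 = 15.4517
D_6 = 17.8313
Terminal value at t=6: TV = D_7/(r−g) = 18.5980/(0.089−0.043) = 404.3042
P₀ = 8.7127/(1+0.089)^1 + 10.0545/(1+0.089)^2 + 11.6028/(1+0.089)^3 + 13.3897/(1+0.089)^4 + 15.4517/(1+0.089)^5 + 17.8313/(1+0.089)^6 + 404.3042/(1+0.089)^6 = 298.1678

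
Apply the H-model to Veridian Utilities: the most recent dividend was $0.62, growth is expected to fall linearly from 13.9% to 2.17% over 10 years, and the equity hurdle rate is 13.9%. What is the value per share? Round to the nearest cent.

H-model: P₀ = D₀[(1+g_L) + H(g_S−g_L)]/(r−g_L), with H = 10/2 = 5.
P₀ = 0.62 × [(1+0.0217) + 5×(0.139−0.0217)] / (0.139−0.0217)
   = 0.62 × 1.6082 / 0.1173 = 8.5003

$8.50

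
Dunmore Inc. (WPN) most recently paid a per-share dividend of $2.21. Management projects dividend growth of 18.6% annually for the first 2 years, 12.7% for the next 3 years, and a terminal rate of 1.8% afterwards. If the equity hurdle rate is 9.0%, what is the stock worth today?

Three-stage DDM. Project D₁…D_5; terminal Gordon value at t=5 with g = 0.018; discount at r = 0.09.
D_1 = 2.6211
D_2 = 3.1086
D_3 = 3.5034
D_4 = 3.9483
D_5 = 4.4497
TV_5 = 4.5298/(0.09−0.018) = 62.9142
P₀ = Σ Dₜ/(1+r)ᵗ + TV_5/(1+r)^5 = 54.3053

$54.31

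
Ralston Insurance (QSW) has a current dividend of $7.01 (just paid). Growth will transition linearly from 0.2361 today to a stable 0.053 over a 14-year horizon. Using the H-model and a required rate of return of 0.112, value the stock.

H-model: P₀ = D₀[(1+g_L) + H(g_S−g_L)]/(r−g_L), with H = 14/2 = 7.
P₀ = 7.01 × [(1+0.053) + 7×(0.2361−0.053)] / (0.112−0.053)
   = 7.01 × 2.3347 / 0.059 = 277.3940

$277.39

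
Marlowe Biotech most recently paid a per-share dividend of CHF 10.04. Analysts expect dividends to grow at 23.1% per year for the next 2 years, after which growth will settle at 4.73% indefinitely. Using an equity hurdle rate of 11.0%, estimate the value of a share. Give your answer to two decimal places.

CHF 229.74

Two-stage DDM. Project D₁…D_2 at 0.231, terminal growth 0.0473, discount at r = 0.11.
D_1 = 12.3592
D_2 = 15.2142
Terminal value at t=2: TV = D_3/(r−g) = 15.9339/(0.11−0.0473) = 254.1285
P₀ = 12.3592/(1+0.11)^1 + 15.2142/(1+0.11)^2 + 254.1285/(1+0.11)^2 = 229.7391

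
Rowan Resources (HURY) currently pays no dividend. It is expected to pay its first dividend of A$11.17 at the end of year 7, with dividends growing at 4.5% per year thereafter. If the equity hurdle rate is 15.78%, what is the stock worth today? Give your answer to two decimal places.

Deferred-dividend DDM. At t=6 the remaining stream is a growing perpetuity with first payment D_7 = 11.17.
V_6 = D_7/(r−g) = 11.17/(0.1578−0.045) = 99.0248
P₀ = V_6/(1+r)^6 = 99.0248/(1+0.1578)^6 = 41.1096

A$41.11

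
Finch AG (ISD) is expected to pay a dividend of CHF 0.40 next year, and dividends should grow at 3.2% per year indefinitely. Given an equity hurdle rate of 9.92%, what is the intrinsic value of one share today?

Gordon growth model: P₀ = D₁/(r − g), with D₁ = 0.40 given directly.
P₀ = 0.4000 / (0.0992 − 0.032) = 0.4000 / 0.0672 = 5.9524

CHF 5.95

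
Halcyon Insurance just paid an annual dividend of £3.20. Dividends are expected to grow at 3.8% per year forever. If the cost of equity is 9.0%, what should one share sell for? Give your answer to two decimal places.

Gordon growth model: P₀ = D₁/(r − g). D₁ = 3.20 × (1 + 0.038) = 3.3216.
P₀ = 3.3216 / (0.09 − 0.038) = 3.3216 / 0.052 = 63.8769

£63.88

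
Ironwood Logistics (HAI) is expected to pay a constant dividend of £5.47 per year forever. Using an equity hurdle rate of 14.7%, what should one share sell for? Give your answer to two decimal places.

£37.21

Zero-growth DDM (perpetuity): P₀ = D/r = 5.47 / 0.147 = 37.2109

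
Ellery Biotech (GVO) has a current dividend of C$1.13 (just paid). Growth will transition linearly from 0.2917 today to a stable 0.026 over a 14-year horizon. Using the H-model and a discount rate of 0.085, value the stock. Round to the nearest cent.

H-model: P₀ = D₀[(1+g_L) + H(g_S−g_L)]/(r−g_L), with H = 14/2 = 7.
P₀ = 1.13 × [(1+0.026) + 7×(0.2917−0.026)] / (0.085−0.026)
   = 1.13 × 2.8859 / 0.059 = 55.2723

C$55.27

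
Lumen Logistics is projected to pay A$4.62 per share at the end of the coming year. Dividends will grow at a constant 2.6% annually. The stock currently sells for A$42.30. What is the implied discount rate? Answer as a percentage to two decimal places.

13.52%

Rearranging the constant-growth DDM: r = D₁/P₀ + g.
r = 4.6200 / 42.30 + 0.026 = 0.10922 + 0.026 = 0.13522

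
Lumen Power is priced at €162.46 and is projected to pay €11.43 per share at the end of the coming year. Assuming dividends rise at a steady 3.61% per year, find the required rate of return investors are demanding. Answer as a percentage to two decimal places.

Rearranging the constant-growth DDM: r = D₁/P₀ + g.
r = 11.4300 / 162.46 + 0.0361 = 0.07036 + 0.0361 = 0.10646

10.65%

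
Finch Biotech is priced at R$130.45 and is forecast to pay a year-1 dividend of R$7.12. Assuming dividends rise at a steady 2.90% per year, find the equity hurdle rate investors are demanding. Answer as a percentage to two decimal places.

8.36%

Rearranging the constant-growth DDM: r = D₁/P₀ + g.
r = 7.1200 / 130.45 + 0.029 = 0.05458 + 0.029 = 0.08358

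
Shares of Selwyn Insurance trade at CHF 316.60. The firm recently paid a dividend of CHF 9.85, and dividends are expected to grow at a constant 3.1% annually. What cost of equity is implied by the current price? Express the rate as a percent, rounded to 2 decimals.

Rearranging the constant-growth DDM: r = D₁/P₀ + g.
D₁ = 9.85 × (1 + 0.031) = 10.1553.
r = 10.1553 / 316.60 + 0.031 = 0.03208 + 0.031 = 0.06308

6.31%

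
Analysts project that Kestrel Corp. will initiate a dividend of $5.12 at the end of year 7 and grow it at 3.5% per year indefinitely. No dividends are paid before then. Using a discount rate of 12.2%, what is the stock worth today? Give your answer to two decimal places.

$29.50

Deferred-dividend DDM. At t=6 the remaining stream is a growing perpetuity with first payment D_7 = 5.12.
V_6 = D_7/(r−g) = 5.12/(0.122−0.035) = 58.8506
P₀ = V_6/(1+r)^6 = 58.8506/(1+0.122)^6 = 29.4981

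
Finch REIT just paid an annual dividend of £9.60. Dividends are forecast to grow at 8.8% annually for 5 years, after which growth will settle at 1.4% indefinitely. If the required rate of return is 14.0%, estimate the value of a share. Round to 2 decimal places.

Two-stage DDM. Project D₁…D_5 at 0.088, terminal growth 0.014, discount at r = 0.14.
D_1 = 10.4448
D_2 = 11.3639
D_3 = 12.3640
D_4 = 13.4520
D_5 = 14.6358
Terminal value at t=5: TV = D_6/(r−g) = 14.8407/(0.14−0.014) = 117.7831
P₀ = 10.4448/(1+0.14)^1 + 11.3639/(1+0.14)^2 + 12.3640/(1+0.14)^3 + 13.4520/(1+0.14)^4 + 14.6358/(1+0.14)^5 + 117.7831/(1+0.14)^5 = 102.9905

£102.99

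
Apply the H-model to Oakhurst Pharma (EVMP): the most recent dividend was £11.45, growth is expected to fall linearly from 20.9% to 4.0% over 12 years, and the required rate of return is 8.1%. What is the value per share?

£573.62

H-model: P₀ = D₀[(1+g_L) + H(g_S−g_L)]/(r−g_L), with H = 12/2 = 6.
P₀ = 11.45 × [(1+0.04) + 6×(0.209−0.04)] / (0.081−0.04)
   = 11.45 × 2.0540 / 0.041 = 573.6171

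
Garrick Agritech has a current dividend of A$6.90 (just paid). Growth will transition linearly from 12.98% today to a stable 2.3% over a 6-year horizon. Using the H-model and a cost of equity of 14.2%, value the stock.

H-model: P₀ = D₀[(1+g_L) + H(g_S−g_L)]/(r−g_L), with H = 6/2 = 3.
P₀ = 6.90 × [(1+0.023) + 3×(0.1298−0.023)] / (0.142−0.023)
   = 6.90 × 1.3434 / 0.119 = 77.8946

A$77.89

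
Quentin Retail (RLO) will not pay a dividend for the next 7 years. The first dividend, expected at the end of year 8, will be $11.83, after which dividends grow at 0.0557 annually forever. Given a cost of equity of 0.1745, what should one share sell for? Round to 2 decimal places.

Deferred-dividend DDM. At t=7 the remaining stream is a growing perpetuity with first payment D_8 = 11.83.
V_7 = D_8/(r−g) = 11.83/(0.1745−0.0557) = 99.5791
P₀ = V_7/(1+r)^7 = 99.5791/(1+0.1745)^7 = 32.2996

$32.30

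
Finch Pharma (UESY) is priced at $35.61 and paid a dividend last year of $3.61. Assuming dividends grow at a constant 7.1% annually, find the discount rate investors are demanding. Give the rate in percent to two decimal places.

Rearranging the constant-growth DDM: r = D₁/P₀ + g.
D₁ = 3.61 × (1 + 0.071) = 3.8663.
r = 3.8663 / 35.61 + 0.071 = 0.10857 + 0.071 = 0.17957

17.96%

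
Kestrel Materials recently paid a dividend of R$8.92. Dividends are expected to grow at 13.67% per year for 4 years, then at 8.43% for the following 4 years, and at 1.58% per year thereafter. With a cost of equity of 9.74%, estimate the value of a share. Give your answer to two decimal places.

Three-stage DDM. Project D₁…D_8; terminal Gordon value at t=8 with g = 0.0158; discount at r = 0.0974.
D_1 = 10.1394
D_2 = 11.5254
D_3 = 13.1009
D_4 = 14.8918
D_5 = 16.1472
D_6 = 17.5084
D_7 = 18.9844
D_8 = 20.5848
TV_8 = 20.9100/(0.0974−0.0158) = 256.2502
P₀ = Σ Dₜ/(1+r)ᵗ + TV_8/(1+r)^8 = 200.6792

R$200.68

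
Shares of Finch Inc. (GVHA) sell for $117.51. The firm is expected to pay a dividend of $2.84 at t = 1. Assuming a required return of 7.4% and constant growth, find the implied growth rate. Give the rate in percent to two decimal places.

From P₀ = D₁/(r − g), the implied growth is g = r − D₁/P₀.
g = 0.074 − 2.84/117.51 = 0.074 − 0.02417 = 0.04983

4.98%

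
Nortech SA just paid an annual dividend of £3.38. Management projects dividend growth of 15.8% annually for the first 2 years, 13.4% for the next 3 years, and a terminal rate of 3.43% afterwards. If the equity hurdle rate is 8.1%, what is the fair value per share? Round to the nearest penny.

Three-stage DDM. Project D₁…D_5; terminal Gordon value at t=5 with g = 0.0343; discount at r = 0.081.
D_1 = 3.9140
D_2 = 4.5325
D_3 = 5.1398
D_4 = 5.8285
D_5 = 6.6096
TV_5 = 6.8363/(0.081−0.0343) = 146.3870
P₀ = Σ Dₜ/(1+r)ᵗ + TV_5/(1+r)^5 = 119.4828

£119.48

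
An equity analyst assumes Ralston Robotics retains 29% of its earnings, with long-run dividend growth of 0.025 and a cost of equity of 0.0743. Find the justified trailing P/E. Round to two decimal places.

Payout ratio b = 1 − 0.29 = 0.71.
Justified trailing P/E = b(1+g)/(r−g) = 0.71×(1+0.025)/(0.0743−0.025) = 14.7617

14.76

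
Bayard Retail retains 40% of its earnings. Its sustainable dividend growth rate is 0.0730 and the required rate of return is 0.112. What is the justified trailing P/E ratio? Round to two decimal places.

16.51

Payout ratio b = 1 − 0.40 = 0.60.
Justified trailing P/E = b(1+g)/(r−g) = 0.60×(1+0.073)/(0.112−0.073) = 16.5077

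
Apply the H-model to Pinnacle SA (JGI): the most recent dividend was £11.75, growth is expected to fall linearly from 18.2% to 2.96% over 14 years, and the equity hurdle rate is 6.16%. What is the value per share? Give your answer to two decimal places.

£769.77

H-model: P₀ = D₀[(1+g_L) + H(g_S−g_L)]/(r−g_L), with H = 14/2 = 7.
P₀ = 11.75 × [(1+0.0296) + 7×(0.182−0.0296)] / (0.0616−0.0296)
   = 11.75 × 2.0964 / 0.032 = 769.7719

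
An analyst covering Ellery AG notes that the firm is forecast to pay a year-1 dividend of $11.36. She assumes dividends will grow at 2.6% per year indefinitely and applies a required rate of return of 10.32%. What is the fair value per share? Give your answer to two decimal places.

$147.15

Gordon growth model: P₀ = D₁/(r − g), with D₁ = 11.36 given directly.
P₀ = 11.3600 / (0.1032 − 0.026) = 11.3600 / 0.0772 = 147.1503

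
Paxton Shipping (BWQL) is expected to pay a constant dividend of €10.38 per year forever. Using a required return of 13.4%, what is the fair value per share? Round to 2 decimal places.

Zero-growth DDM (perpetuity): P₀ = D/r = 10.38 / 0.134 = 77.4627

€77.46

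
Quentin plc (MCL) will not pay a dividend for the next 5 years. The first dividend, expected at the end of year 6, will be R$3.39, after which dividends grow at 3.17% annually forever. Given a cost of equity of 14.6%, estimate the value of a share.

R$15.00

Deferred-dividend DDM. At t=5 the remaining stream is a growing perpetuity with first payment D_6 = 3.39.
V_5 = D_6/(r−g) = 3.39/(0.146−0.0317) = 29.6588
P₀ = V_5/(1+r)^5 = 29.6588/(1+0.146)^5 = 15.0048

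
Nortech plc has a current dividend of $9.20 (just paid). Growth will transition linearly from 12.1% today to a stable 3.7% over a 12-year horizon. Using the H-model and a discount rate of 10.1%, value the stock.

$221.52

H-model: P₀ = D₀[(1+g_L) + H(g_S−g_L)]/(r−g_L), with H = 12/2 = 6.
P₀ = 9.20 × [(1+0.037) + 6×(0.121−0.037)] / (0.101−0.037)
   = 9.20 × 1.5410 / 0.064 = 221.5188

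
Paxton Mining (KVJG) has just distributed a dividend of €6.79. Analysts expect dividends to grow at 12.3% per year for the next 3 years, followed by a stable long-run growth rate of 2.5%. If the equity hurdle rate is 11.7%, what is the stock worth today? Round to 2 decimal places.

Two-stage DDM. Project D₁…D_3 at 0.123, terminal growth 0.025, discount at r = 0.117.
D_1 = 7.6252
D_2 = 8.5631
D_3 = 9.6163
Terminal value at t=3: TV = D_4/(r−g) = 9.8567/(0.117−0.025) = 107.1384
P₀ = 7.6252/(1+0.117)^1 + 8.5631/(1+0.117)^2 + 9.6163/(1+0.117)^3 + 107.1384/(1+0.117)^3 = 97.4647

€97.46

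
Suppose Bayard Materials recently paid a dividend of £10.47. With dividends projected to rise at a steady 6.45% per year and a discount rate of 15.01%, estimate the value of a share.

Gordon growth model: P₀ = D₁/(r − g). D₁ = 10.47 × (1 + 0.0645) = 11.1453.
P₀ = 11.1453 / (0.1501 − 0.0645) = 11.1453 / 0.0856 = 130.2023

£130.20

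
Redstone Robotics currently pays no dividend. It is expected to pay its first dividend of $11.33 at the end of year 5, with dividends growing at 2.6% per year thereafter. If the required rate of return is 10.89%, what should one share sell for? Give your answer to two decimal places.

Deferred-dividend DDM. At t=4 the remaining stream is a growing perpetuity with first payment D_5 = 11.33.
V_4 = D_5/(r−g) = 11.33/(0.1089−0.026) = 136.6707
P₀ = V_4/(1+r)^4 = 136.6707/(1+0.1089)^4 = 90.3870

$90.39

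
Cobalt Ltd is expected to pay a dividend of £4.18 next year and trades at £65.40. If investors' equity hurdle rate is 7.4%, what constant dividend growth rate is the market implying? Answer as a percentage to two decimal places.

1.01%

From P₀ = D₁/(r − g), the implied growth is g = r − D₁/P₀.
g = 0.074 − 4.18/65.40 = 0.074 − 0.06391 = 0.01009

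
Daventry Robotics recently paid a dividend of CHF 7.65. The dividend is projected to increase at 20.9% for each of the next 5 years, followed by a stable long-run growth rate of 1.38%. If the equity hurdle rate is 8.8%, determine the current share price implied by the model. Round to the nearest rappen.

CHF 230.16

Two-stage DDM. Project D₁…D_5 at 0.209, terminal growth 0.0138, discount at r = 0.088.
D_1 = 9.2489
D_2 = 11.1819
D_3 = 13.5189
D_4 = 16.3443
D_5 = 19.7603
Terminal value at t=5: TV = D_6/(r−g) = 20.0330/(0.088−0.0138) = 269.9860
P₀ = 9.2489/(1+0.088)^1 + 11.1819/(1+0.088)^2 + 13.5189/(1+0.088)^3 + 16.3443/(1+0.088)^4 + 19.7603/(1+0.088)^5 + 269.9860/(1+0.088)^5 = 230.1602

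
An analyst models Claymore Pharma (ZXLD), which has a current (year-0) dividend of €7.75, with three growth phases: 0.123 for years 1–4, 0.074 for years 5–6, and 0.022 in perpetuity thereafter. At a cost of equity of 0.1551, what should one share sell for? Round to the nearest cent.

€87.29

Three-stage DDM. Project D₁…D_6; terminal Gordon value at t=6 with g = 0.022; discount at r = 0.1551.
D_1 = 8.7033
D_2 = 9.7737
D_3 = 10.9759
D_4 = 12.3260
D_5 = 13.2381
D_6 = 14.2177
TV_6 = 14.5305/(0.1551−0.022) = 109.1697
P₀ = Σ Dₜ/(1+r)ᵗ + TV_6/(1+r)^6 = 87.2891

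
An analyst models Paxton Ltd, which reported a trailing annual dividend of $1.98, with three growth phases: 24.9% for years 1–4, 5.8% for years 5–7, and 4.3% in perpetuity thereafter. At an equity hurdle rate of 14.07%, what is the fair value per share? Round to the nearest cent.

Three-stage DDM. Project D₁…D_7; terminal Gordon value at t=7 with g = 0.043; discount at r = 0.1407.
D_1 = 2.4730
D_2 = 3.0888
D_3 = 3.8579
D_4 = 4.8185
D_5 = 5.0980
D_6 = 5.3937
D_7 = 5.7065
TV_7 = 5.9519/(0.1407−0.043) = 60.9203
P₀ = Σ Dₜ/(1+r)ᵗ + TV_7/(1+r)^7 = 41.5872

$41.59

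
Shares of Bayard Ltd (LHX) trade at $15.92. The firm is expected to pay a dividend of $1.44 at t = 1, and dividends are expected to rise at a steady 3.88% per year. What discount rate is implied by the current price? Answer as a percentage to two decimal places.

12.93%

Rearranging the constant-growth DDM: r = D₁/P₀ + g.
r = 1.4400 / 15.92 + 0.0388 = 0.09045 + 0.0388 = 0.12925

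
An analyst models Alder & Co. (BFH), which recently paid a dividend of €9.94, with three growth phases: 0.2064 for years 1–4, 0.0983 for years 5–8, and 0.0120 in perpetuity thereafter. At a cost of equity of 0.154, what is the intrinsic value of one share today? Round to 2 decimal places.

€155.93

Three-stage DDM. Project D₁…D_8; terminal Gordon value at t=8 with g = 0.012; discount at r = 0.154.
D_1 = 11.9916
D_2 = 14.4667
D_3 = 17.4526
D_4 = 21.0548
D_5 = 23.1245
D_6 = 25.3977
D_7 = 27.8942
D_8 = 30.6363
TV_8 = 31.0039/(0.154−0.012) = 218.3372
P₀ = Σ Dₜ/(1+r)ᵗ + TV_8/(1+r)^8 = 155.9308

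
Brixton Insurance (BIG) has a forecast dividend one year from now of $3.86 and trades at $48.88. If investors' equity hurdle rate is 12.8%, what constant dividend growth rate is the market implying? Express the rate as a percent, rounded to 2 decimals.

From P₀ = D₁/(r − g), the implied growth is g = r − D₁/P₀.
g = 0.128 − 3.86/48.88 = 0.128 − 0.07897 = 0.04903

4.90%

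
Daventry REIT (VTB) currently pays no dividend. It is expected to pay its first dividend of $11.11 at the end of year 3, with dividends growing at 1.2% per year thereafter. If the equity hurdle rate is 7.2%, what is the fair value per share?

Deferred-dividend DDM. At t=2 the remaining stream is a growing perpetuity with first payment D_3 = 11.11.
V_2 = D_3/(r−g) = 11.11/(0.072−0.012) = 185.1667
P₀ = V_2/(1+r)^2 = 185.1667/(1+0.072)^2 = 161.1288

$161.13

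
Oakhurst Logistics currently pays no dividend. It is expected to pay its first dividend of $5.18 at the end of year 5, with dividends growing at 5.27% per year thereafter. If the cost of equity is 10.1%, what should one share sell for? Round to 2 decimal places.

$72.98

Deferred-dividend DDM. At t=4 the remaining stream is a growing perpetuity with first payment D_5 = 5.18.
V_4 = D_5/(r−g) = 5.18/(0.101−0.0527) = 107.2464
P₀ = V_4/(1+r)^4 = 107.2464/(1+0.101)^4 = 72.9850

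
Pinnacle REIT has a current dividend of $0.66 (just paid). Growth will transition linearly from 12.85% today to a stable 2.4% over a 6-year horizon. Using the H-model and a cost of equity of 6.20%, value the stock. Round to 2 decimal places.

$23.23

H-model: P₀ = D₀[(1+g_L) + H(g_S−g_L)]/(r−g_L), with H = 6/2 = 3.
P₀ = 0.66 × [(1+0.024) + 3×(0.1285−0.024)] / (0.062−0.024)
   = 0.66 × 1.3375 / 0.038 = 23.2303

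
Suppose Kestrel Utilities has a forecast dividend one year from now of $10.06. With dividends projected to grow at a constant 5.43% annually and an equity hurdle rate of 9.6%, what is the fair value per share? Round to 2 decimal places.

$241.25

Gordon growth model: P₀ = D₁/(r − g), with D₁ = 10.06 given directly.
P₀ = 10.0600 / (0.096 − 0.0543) = 10.0600 / 0.0417 = 241.2470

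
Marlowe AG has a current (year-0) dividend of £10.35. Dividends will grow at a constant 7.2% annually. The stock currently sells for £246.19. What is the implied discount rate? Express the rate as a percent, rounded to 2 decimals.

11.71%

Rearranging the constant-growth DDM: r = D₁/P₀ + g.
D₁ = 10.35 × (1 + 0.072) = 11.0952.
r = 11.0952 / 246.19 + 0.072 = 0.04507 + 0.072 = 0.11707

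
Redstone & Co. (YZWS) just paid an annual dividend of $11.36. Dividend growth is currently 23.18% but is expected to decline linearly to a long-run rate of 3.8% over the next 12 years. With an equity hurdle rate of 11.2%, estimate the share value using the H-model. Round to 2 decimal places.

$337.85

H-model: P₀ = D₀[(1+g_L) + H(g_S−g_L)]/(r−g_L), with H = 12/2 = 6.
P₀ = 11.36 × [(1+0.038) + 6×(0.2318−0.038)] / (0.112−0.038)
   = 11.36 × 2.2008 / 0.074 = 337.8525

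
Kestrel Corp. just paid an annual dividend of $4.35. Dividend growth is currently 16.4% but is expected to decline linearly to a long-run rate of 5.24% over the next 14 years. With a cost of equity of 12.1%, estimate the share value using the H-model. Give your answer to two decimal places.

H-model: P₀ = D₀[(1+g_L) + H(g_S−g_L)]/(r−g_L), with H = 14/2 = 7.
P₀ = 4.35 × [(1+0.0524) + 7×(0.164−0.0524)] / (0.121−0.0524)
   = 4.35 × 1.8336 / 0.0686 = 116.2706

$116.27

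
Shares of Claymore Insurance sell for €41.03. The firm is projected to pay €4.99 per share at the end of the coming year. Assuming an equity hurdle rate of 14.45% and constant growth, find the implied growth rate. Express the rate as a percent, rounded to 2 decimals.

From P₀ = D₁/(r − g), the implied growth is g = r − D₁/P₀.
g = 0.1445 − 4.99/41.03 = 0.1445 − 0.12162 = 0.02288

2.29%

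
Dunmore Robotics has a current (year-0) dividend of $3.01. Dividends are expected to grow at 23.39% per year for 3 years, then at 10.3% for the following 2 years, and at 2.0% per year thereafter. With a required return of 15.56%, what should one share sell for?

$42.26

Three-stage DDM. Project D₁…D_5; terminal Gordon value at t=5 with g = 0.02; discount at r = 0.1556.
D_1 = 3.7140
D_2 = 4.5828
D_3 = 5.6547
D_4 = 6.2371
D_5 = 6.8795
TV_5 = 7.0171/(0.1556−0.02) = 51.7485
P₀ = Σ Dₜ/(1+r)ᵗ + TV_5/(1+r)^5 = 42.2564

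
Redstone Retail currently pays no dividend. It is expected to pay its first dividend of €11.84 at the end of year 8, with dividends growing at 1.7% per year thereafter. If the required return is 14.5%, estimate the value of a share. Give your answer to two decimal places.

€35.85

Deferred-dividend DDM. At t=7 the remaining stream is a growing perpetuity with first payment D_8 = 11.84.
V_7 = D_8/(r−g) = 11.84/(0.145−0.017) = 92.5000
P₀ = V_7/(1+r)^7 = 92.5000/(1+0.145)^7 = 35.8512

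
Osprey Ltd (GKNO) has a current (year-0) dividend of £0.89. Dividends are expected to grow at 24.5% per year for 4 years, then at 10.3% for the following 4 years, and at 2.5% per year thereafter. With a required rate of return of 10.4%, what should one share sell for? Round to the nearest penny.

Three-stage DDM. Project D₁…D_8; terminal Gordon value at t=8 with g = 0.025; discount at r = 0.104.
D_1 = 1.1081
D_2 = 1.3795
D_3 = 1.7175
D_4 = 2.1383
D_5 = 2.3585
D_6 = 2.6015
D_7 = 2.8694
D_8 = 3.1650
TV_8 = 3.2441/(0.104−0.025) = 41.0645
P₀ = Σ Dₜ/(1+r)ᵗ + TV_8/(1+r)^8 = 29.2047

£29.20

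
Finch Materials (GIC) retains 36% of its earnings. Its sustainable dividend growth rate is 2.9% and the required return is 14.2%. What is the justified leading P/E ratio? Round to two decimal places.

Payout ratio b = 1 − 0.36 = 0.64.
Justified leading P/E = b/(r−g) = 0.64/(0.142−0.029) = 5.6637

5.66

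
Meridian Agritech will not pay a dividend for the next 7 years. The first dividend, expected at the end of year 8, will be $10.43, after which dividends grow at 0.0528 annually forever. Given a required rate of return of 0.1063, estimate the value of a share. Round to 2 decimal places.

$96.12

Deferred-dividend DDM. At t=7 the remaining stream is a growing perpetuity with first payment D_8 = 10.43.
V_7 = D_8/(r−g) = 10.43/(0.1063−0.0528) = 194.9533
P₀ = V_7/(1+r)^7 = 194.9533/(1+0.1063)^7 = 96.1214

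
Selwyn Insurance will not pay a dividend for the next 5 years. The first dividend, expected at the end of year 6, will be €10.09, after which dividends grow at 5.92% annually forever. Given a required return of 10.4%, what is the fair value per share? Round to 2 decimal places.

Deferred-dividend DDM. At t=5 the remaining stream is a growing perpetuity with first payment D_6 = 10.09.
V_5 = D_6/(r−g) = 10.09/(0.104−0.0592) = 225.2232
P₀ = V_5/(1+r)^5 = 225.2232/(1+0.104)^5 = 137.3307

€137.33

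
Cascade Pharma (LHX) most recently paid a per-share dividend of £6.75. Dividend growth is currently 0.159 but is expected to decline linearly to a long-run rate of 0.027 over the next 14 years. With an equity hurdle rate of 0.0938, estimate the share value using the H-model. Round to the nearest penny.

£197.14

H-model: P₀ = D₀[(1+g_L) + H(g_S−g_L)]/(r−g_L), with H = 14/2 = 7.
P₀ = 6.75 × [(1+0.027) + 7×(0.159−0.027)] / (0.0938−0.027)
   = 6.75 × 1.9510 / 0.0668 = 197.1445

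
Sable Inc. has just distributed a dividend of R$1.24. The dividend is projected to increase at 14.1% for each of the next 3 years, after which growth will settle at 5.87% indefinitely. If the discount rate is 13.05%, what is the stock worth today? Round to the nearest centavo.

R$22.59

Two-stage DDM. Project D₁…D_3 at 0.141, terminal growth 0.0587, discount at r = 0.1305.
D_1 = 1.4148
D_2 = 1.6143
D_3 = 1.8420
Terminal value at t=3: TV = D_4/(r−g) = 1.9501/(0.1305−0.0587) = 27.1598
P₀ = 1.4148/(1+0.1305)^1 + 1.6143/(1+0.1305)^2 + 1.8420/(1+0.1305)^3 + 27.1598/(1+0.1305)^3 = 22.5877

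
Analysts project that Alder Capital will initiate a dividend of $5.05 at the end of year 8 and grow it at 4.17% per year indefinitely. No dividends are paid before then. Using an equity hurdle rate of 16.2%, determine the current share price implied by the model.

$14.68

Deferred-dividend DDM. At t=7 the remaining stream is a growing perpetuity with first payment D_8 = 5.05.
V_7 = D_8/(r−g) = 5.05/(0.162−0.0417) = 41.9784
P₀ = V_7/(1+r)^7 = 41.9784/(1+0.162)^7 = 14.6752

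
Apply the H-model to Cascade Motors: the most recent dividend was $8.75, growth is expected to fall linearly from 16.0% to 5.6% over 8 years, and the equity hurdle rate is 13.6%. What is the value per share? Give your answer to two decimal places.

H-model: P₀ = D₀[(1+g_L) + H(g_S−g_L)]/(r−g_L), with H = 8/2 = 4.
P₀ = 8.75 × [(1+0.056) + 4×(0.16−0.056)] / (0.136−0.056)
   = 8.75 × 1.4720 / 0.08 = 161.0000

$161.00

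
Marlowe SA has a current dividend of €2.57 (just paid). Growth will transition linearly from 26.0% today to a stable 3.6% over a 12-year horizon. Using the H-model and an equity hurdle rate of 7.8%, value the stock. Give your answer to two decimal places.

H-model: P₀ = D₀[(1+g_L) + H(g_S−g_L)]/(r−g_L), with H = 12/2 = 6.
P₀ = 2.57 × [(1+0.036) + 6×(0.26−0.036)] / (0.078−0.036)
   = 2.57 × 2.3800 / 0.042 = 145.6333

€145.63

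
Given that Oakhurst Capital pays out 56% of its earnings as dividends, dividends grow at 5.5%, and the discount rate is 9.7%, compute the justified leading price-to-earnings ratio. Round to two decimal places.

13.33

Justified leading P/E = b/(r−g) = 0.56/(0.097−0.055) = 13.3333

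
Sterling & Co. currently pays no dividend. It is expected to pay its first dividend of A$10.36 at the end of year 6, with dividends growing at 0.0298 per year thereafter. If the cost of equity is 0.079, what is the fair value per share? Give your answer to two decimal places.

Deferred-dividend DDM. At t=5 the remaining stream is a growing perpetuity with first payment D_6 = 10.36.
V_5 = D_6/(r−g) = 10.36/(0.079−0.0298) = 210.5691
P₀ = V_5/(1+r)^5 = 210.5691/(1+0.079)^5 = 143.9751

A$143.98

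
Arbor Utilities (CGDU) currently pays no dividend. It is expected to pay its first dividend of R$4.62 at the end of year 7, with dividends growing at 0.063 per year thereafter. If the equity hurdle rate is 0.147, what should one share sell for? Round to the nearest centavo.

Deferred-dividend DDM. At t=6 the remaining stream is a growing perpetuity with first payment D_7 = 4.62.
V_6 = D_7/(r−g) = 4.62/(0.147−0.063) = 55.0000
P₀ = V_6/(1+r)^6 = 55.0000/(1+0.147)^6 = 24.1536

R$24.15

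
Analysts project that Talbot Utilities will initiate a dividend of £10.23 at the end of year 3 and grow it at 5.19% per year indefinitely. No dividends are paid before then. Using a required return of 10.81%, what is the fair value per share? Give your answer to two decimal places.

£148.25

Deferred-dividend DDM. At t=2 the remaining stream is a growing perpetuity with first payment D_3 = 10.23.
V_2 = D_3/(r−g) = 10.23/(0.1081−0.0519) = 182.0285
P₀ = V_2/(1+r)^2 = 182.0285/(1+0.1081)^2 = 148.2455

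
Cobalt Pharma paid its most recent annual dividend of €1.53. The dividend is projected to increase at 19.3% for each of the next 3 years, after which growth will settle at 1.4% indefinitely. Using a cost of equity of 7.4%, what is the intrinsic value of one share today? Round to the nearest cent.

Two-stage DDM. Project D₁…D_3 at 0.193, terminal growth 0.014, discount at r = 0.074.
D_1 = 1.8253
D_2 = 2.1776
D_3 = 2.5978
Terminal value at t=3: TV = D_4/(r−g) = 2.6342/(0.074−0.014) = 43.9035
P₀ = 1.8253/(1+0.074)^1 + 2.1776/(1+0.074)^2 + 2.5978/(1+0.074)^3 + 43.9035/(1+0.074)^3 = 41.1238

€41.12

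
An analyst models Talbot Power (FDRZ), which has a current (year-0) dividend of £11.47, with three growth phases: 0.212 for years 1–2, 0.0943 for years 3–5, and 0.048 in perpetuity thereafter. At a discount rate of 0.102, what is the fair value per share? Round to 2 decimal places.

£331.19

Three-stage DDM. Project D₁…D_5; terminal Gordon value at t=5 with g = 0.048; discount at r = 0.102.
D_1 = 13.9016
D_2 = 16.8488
D_3 = 18.4376
D_4 = 20.1763
D_5 = 22.0789
TV_5 = 23.1387/(0.102−0.048) = 428.4946
P₀ = Σ Dₜ/(1+r)ᵗ + TV_5/(1+r)^5 = 331.1883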